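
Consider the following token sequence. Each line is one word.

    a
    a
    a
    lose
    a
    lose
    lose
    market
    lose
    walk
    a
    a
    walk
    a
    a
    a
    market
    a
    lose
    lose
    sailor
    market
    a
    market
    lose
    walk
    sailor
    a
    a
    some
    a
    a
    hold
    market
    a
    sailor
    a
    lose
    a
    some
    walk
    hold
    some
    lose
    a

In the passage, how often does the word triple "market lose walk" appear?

2

Scanning the 43 overlapping trigram windows for "market lose walk":
  position 8–10: market lose walk
  position 24–26: market lose walk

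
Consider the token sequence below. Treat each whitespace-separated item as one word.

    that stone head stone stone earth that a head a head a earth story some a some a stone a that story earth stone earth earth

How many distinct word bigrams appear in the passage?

21

26 tokens → 25 bigram windows in total.
Repeated bigrams (each contributes count−1 duplicates):
  a head: 2
  head a: 2
  some a: 2
  stone earth: 2
4 duplicate windows → 25 − 4 = 21 distinct.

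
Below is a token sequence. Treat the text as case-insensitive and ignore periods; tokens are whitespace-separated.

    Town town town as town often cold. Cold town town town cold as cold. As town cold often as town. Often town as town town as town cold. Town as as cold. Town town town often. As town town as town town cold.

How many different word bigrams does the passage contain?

43 tokens → 42 bigram windows in total.
Repeated bigrams (each contributes count−1 duplicates):
  town town: 9
  as town: 7
  town as: 5
  town cold: 4
  cold town: 3
  town often: 3
  as cold: 2
  cold as: 2
  … (1 more repeated)
28 duplicate windows → 42 − 28 = 14 distinct.

14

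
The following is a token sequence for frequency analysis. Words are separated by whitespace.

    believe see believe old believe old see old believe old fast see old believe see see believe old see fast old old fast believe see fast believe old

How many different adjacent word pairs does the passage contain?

13

28 tokens → 27 bigram windows in total.
Repeated bigrams (each contributes count−1 duplicates):
  believe old: 5
  believe see: 3
  old believe: 3
  fast believe: 2
  old fast: 2
  old see: 2
  see believe: 2
  see fast: 2
  … (1 more repeated)
14 duplicate windows → 27 − 14 = 13 distinct.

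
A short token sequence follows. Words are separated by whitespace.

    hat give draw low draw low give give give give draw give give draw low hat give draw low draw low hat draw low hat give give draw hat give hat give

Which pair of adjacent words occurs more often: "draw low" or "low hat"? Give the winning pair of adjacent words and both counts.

"draw low" (6 vs 3)

"draw low": 6 occurrences
"low hat": 3 occurrences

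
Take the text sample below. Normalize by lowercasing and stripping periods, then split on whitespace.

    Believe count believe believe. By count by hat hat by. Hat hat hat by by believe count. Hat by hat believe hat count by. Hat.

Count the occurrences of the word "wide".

0

Scanning the 25 tokens for "wide":
  (none found)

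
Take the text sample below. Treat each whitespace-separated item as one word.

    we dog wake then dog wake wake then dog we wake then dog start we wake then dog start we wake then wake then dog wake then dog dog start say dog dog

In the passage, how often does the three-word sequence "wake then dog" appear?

Scanning the 31 overlapping trigram windows for "wake then dog":
  position 3–5: wake then dog
  position 7–9: wake then dog
  position 11–13: wake then dog
  position 16–18: wake then dog
  position 23–25: wake then dog
  position 26–28: wake then dog

6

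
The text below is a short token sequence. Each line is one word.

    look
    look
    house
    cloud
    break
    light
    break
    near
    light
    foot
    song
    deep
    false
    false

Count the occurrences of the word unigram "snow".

Scanning the 14 tokens for "snow":
  (none found)

0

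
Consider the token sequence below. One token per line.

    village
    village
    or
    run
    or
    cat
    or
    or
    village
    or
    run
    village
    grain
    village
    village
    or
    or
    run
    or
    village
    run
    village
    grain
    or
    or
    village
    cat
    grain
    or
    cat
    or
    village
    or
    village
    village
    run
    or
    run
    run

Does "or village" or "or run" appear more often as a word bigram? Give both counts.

"or village": 5 occurrences
"or run": 4 occurrences

"or village" (5 vs 4)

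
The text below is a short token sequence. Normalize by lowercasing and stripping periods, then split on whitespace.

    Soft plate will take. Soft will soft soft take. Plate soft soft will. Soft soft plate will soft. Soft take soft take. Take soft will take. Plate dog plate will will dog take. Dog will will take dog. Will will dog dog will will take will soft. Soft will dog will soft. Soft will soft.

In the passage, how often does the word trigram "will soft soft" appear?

5

Scanning the 53 overlapping trigram windows for "will soft soft":
  position 6–8: will soft soft
  position 13–15: will soft soft
  position 17–19: will soft soft
  position 46–48: will soft soft
  position 51–53: will soft soft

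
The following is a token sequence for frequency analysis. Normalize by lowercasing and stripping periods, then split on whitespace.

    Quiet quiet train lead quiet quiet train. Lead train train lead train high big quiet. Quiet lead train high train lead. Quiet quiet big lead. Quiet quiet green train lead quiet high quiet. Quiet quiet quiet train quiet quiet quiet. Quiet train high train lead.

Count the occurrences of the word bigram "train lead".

6

Scanning the 44 overlapping bigram windows for "train lead":
  position 3–4: train lead
  position 7–8: train lead
  position 10–11: train lead
  position 20–21: train lead
  position 29–30: train lead
  position 44–45: train lead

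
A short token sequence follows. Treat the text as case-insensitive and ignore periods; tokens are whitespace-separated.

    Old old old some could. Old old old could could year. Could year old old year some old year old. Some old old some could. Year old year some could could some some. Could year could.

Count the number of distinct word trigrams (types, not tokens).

36 tokens → 34 trigram windows in total.
Repeated trigrams (each contributes count−1 duplicates):
  could year could: 2
  could year old: 2
  old old old: 2
  old old some: 2
  old some could: 2
  old year some: 2
  some could year: 2
7 duplicate windows → 34 − 7 = 27 distinct.

27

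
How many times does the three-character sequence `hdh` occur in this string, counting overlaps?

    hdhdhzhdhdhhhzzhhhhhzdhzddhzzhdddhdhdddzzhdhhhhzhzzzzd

Sliding a length-3 window over the 54 characters (52 positions):
  position 1–3: hdh
  position 3–5: hdh
  position 7–9: hdh
  position 9–11: hdh
  position 34–36: hdh
  position 42–44: hdh

6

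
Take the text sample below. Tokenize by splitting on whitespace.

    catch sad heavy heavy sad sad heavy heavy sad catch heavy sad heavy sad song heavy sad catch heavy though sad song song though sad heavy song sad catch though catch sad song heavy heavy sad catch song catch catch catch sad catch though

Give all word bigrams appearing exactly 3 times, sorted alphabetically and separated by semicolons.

catch sad; heavy heavy; sad song

Bigram counts meeting the condition (exactly 3 times):
  catch sad: 3
  heavy heavy: 3
  sad song: 3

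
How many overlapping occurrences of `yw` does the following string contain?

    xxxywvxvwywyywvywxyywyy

5

Sliding a length-2 window over the 23 characters (22 positions):
  position 4–5: yw
  position 10–11: yw
  position 13–14: yw
  position 16–17: yw
  position 20–21: yw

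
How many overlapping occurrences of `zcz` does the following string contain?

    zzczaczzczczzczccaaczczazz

Sliding a length-3 window over the 26 characters (24 positions):
  position 2–4: zcz
  position 8–10: zcz
  position 10–12: zcz
  position 13–15: zcz
  position 21–23: zcz

5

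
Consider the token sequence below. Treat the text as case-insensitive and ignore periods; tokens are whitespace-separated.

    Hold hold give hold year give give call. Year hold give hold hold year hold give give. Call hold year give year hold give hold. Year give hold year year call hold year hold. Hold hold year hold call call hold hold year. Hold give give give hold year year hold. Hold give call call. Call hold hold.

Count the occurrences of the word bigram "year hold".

Scanning the 57 overlapping bigram windows for "year hold":
  position 9–10: year hold
  position 14–15: year hold
  position 22–23: year hold
  position 33–34: year hold
  position 37–38: year hold
  position 43–44: year hold
  position 50–51: year hold

7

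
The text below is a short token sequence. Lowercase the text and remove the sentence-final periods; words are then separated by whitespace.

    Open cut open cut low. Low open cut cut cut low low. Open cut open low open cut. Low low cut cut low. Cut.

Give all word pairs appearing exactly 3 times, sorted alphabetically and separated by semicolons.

Bigram counts meeting the condition (exactly 3 times):
  cut cut: 3
  low low: 3
  low open: 3

cut cut; low low; low open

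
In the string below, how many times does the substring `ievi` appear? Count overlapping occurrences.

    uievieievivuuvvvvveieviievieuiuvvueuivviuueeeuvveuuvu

Sliding a length-4 window over the 53 characters (50 positions):
  position 2–5: ievi
  position 7–10: ievi
  position 20–23: ievi
  position 24–27: ievi

4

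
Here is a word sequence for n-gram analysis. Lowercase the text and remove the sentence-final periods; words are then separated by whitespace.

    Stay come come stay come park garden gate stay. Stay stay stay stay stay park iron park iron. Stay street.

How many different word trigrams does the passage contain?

15

20 tokens → 18 trigram windows in total.
Repeated trigrams (each contributes count−1 duplicates):
  stay stay stay: 4
3 duplicate windows → 18 − 3 = 15 distinct.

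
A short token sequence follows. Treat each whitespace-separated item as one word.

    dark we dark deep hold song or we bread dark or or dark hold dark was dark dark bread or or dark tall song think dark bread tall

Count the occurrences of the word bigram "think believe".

Scanning the 27 overlapping bigram windows for "think believe":
  (none found)

0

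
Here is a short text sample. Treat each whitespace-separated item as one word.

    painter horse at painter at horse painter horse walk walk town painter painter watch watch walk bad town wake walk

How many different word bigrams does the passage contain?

18

20 tokens → 19 bigram windows in total.
Repeated bigrams (each contributes count−1 duplicates):
  painter horse: 2
1 duplicate windows → 19 − 1 = 18 distinct.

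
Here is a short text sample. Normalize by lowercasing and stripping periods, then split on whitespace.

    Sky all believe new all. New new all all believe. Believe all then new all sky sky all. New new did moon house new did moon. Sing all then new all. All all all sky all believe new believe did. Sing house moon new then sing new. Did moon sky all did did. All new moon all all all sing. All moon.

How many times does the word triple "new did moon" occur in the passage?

3

Scanning the 60 overlapping trigram windows for "new did moon":
  position 20–22: new did moon
  position 24–26: new did moon
  position 47–49: new did moon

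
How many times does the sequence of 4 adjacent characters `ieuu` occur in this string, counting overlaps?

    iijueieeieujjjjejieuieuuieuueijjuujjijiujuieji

Sliding a length-4 window over the 46 characters (43 positions):
  position 21–24: ieuu
  position 25–28: ieuu

2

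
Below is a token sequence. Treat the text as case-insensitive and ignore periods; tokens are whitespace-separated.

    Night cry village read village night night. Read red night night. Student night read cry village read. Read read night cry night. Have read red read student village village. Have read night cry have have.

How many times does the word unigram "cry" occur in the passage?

4

Scanning the 35 tokens for "cry":
  position 2: cry
  position 15: cry
  position 21: cry
  position 33: cry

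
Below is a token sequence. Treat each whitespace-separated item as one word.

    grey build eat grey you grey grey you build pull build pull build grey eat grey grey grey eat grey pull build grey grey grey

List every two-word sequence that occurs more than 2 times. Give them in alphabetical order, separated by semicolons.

Bigram counts meeting the condition (more than 2 times):
  eat grey: 3
  grey grey: 5
  pull build: 3

eat grey; grey grey; pull build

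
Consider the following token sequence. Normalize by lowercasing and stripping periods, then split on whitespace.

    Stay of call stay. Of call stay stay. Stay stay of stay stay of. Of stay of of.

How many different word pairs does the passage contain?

18 tokens → 17 bigram windows in total.
Repeated bigrams (each contributes count−1 duplicates):
  stay of: 5
  stay stay: 4
  call stay: 2
  of call: 2
  of of: 2
  of stay: 2
11 duplicate windows → 17 − 11 = 6 distinct.

6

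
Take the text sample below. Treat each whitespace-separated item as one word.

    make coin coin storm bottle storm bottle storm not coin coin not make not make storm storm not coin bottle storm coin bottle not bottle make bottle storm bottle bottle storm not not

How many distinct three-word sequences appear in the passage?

33 tokens → 31 trigram windows in total.
Repeated trigrams (each contributes count−1 duplicates):
  bottle storm bottle: 2
  bottle storm not: 2
  storm bottle storm: 2
  storm not coin: 2
4 duplicate windows → 31 − 4 = 27 distinct.

27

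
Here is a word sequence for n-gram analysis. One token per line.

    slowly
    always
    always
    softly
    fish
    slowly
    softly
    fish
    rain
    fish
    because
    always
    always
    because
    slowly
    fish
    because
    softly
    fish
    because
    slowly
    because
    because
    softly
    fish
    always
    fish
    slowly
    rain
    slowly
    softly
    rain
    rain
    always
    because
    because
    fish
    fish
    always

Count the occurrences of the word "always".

7

Scanning the 39 tokens for "always":
  position 2: always
  position 3: always
  position 12: always
  position 13: always
  position 26: always
  position 34: always
  position 39: always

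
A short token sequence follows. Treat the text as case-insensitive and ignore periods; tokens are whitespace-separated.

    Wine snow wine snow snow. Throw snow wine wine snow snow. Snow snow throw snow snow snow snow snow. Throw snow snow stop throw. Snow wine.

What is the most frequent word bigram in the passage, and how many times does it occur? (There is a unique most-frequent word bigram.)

"snow snow", 9 times

Bigram frequencies (highest first):
  snow snow: 9
  throw snow: 4
  wine snow: 3
  snow wine: 3
  snow throw: 3
  wine wine: 1
  … (2 more, each ≤ 1)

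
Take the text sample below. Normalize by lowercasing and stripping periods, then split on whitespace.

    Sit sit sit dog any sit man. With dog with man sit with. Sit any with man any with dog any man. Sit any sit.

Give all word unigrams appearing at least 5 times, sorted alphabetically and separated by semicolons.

any; sit; with

Unigram counts meeting the condition (at least 5 times):
  any: 5
  sit: 8
  with: 5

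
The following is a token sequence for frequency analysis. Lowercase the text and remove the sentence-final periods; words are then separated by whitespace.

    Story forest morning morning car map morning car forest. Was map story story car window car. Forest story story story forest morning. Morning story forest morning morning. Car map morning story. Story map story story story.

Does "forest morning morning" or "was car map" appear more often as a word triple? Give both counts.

"forest morning morning": 3 occurrences
"was car map": 0 occurrences

"forest morning morning" (3 vs 0)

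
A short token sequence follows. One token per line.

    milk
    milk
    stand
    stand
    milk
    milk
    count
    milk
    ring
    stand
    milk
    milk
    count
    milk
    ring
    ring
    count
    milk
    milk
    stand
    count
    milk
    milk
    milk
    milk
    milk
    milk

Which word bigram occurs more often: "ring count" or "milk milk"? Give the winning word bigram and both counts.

"ring count": 1 occurrence
"milk milk": 9 occurrences

"milk milk" (9 vs 1)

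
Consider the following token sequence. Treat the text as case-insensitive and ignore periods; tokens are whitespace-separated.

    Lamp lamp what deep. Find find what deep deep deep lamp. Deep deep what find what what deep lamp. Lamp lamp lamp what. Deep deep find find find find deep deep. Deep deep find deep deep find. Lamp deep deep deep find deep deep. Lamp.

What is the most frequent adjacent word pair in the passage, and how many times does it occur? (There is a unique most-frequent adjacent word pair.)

"deep deep", 11 times

Bigram frequencies (highest first):
  deep deep: 11
  deep find: 5
  lamp lamp: 4
  what deep: 4
  find find: 4
  deep lamp: 3
  … (8 more, each ≤ 3)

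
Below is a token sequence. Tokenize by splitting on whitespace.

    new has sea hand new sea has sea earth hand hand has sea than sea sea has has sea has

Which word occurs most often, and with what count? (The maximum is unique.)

Unigram frequencies (highest first):
  sea: 7
  has: 6
  hand: 3
  new: 2
  earth: 1
  than: 1

"sea", 7 times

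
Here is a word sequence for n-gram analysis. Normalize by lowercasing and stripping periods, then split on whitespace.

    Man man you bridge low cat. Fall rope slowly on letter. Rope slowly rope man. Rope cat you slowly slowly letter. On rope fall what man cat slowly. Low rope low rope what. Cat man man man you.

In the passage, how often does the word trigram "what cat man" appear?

1

Scanning the 36 overlapping trigram windows for "what cat man":
  position 33–35: what cat man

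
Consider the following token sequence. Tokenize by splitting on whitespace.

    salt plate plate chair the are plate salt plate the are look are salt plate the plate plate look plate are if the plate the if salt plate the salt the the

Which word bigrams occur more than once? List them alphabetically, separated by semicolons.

plate plate; plate the; salt plate; the are; the plate

Bigram counts meeting the condition (more than once):
  plate plate: 2
  plate the: 4
  salt plate: 4
  the are: 2
  the plate: 2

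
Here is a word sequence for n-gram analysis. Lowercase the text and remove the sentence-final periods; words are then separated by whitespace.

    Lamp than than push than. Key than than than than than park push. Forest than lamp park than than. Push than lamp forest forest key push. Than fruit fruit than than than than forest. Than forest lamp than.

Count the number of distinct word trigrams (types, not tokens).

38 tokens → 36 trigram windows in total.
Repeated trigrams (each contributes count−1 duplicates):
  than than than: 5
  than push than: 2
  than than push: 2
6 duplicate windows → 36 − 6 = 30 distinct.

30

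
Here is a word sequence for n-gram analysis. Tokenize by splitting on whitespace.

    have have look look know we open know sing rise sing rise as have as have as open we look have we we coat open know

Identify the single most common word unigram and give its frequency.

"have", 5 times

Unigram frequencies (highest first):
  have: 5
  we: 4
  look: 3
  know: 3
  open: 3
  as: 3
  … (3 more, each ≤ 2)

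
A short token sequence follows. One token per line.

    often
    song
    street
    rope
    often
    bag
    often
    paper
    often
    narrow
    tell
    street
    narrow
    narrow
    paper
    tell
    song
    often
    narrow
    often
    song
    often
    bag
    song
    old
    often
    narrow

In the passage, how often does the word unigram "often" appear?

Scanning the 27 tokens for "often":
  position 1: often
  position 5: often
  position 7: often
  position 9: often
  position 18: often
  position 20: often
  position 22: often
  position 26: often

8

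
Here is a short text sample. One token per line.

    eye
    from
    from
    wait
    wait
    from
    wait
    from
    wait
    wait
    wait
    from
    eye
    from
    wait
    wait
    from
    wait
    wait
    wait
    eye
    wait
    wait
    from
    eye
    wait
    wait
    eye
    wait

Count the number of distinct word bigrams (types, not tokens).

8

29 tokens → 28 bigram windows in total.
Repeated bigrams (each contributes count−1 duplicates):
  wait wait: 8
  from wait: 5
  wait from: 5
  eye wait: 3
  eye from: 2
  from eye: 2
  wait eye: 2
20 duplicate windows → 28 − 20 = 8 distinct.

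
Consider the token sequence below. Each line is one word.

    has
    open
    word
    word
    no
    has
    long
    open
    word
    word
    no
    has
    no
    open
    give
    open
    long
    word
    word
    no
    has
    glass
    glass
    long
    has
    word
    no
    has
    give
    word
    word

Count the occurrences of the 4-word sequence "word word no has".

Scanning the 28 overlapping 4-gram windows for "word word no has":
  position 3–6: word word no has
  position 9–12: word word no has
  position 18–21: word word no has

3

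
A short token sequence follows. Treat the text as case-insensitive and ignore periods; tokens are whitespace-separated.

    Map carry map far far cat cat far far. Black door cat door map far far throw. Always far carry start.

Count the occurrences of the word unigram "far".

Scanning the 21 tokens for "far":
  position 4: far
  position 5: far
  position 8: far
  position 9: far
  position 15: far
  position 16: far
  position 19: far

7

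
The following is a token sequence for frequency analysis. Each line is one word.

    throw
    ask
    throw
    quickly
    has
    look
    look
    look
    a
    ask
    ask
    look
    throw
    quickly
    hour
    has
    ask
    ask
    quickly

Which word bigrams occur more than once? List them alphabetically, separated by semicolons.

ask ask; look look; throw quickly

Bigram counts meeting the condition (more than once):
  ask ask: 2
  look look: 2
  throw quickly: 2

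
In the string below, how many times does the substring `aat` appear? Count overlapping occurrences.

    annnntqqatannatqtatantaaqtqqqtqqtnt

0

Sliding a length-3 window over the 35 characters (33 positions):
  (no match at any position)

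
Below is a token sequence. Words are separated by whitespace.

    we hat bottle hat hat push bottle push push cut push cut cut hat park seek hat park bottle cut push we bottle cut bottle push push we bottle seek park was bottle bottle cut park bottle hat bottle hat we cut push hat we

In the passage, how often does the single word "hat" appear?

Scanning the 45 tokens for "hat":
  position 2: hat
  position 4: hat
  position 5: hat
  position 14: hat
  position 17: hat
  position 38: hat
  position 40: hat
  position 44: hat

8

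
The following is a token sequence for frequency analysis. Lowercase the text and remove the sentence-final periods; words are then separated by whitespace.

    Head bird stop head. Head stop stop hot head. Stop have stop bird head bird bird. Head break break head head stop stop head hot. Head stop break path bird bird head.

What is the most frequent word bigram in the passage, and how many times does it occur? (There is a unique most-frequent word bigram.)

"head stop", 4 times

Bigram frequencies (highest first):
  head stop: 4
  bird head: 3
  head bird: 2
  stop head: 2
  head head: 2
  stop stop: 2
  … (14 more, each ≤ 2)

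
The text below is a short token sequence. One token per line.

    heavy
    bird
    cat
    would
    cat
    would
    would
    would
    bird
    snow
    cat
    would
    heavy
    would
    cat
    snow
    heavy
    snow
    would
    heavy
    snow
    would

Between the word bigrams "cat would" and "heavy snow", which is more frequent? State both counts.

"cat would" (3 vs 2)

"cat would": 3 occurrences
"heavy snow": 2 occurrences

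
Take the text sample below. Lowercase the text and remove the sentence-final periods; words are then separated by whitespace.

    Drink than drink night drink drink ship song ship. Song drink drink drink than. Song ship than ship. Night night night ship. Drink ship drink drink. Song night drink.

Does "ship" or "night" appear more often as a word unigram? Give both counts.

"ship": 6 occurrences
"night": 5 occurrences

"ship" (6 vs 5)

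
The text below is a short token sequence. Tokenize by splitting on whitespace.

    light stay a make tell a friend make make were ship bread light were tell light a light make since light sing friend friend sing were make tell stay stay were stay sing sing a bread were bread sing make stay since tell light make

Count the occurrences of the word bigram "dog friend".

0

Scanning the 44 overlapping bigram windows for "dog friend":
  (none found)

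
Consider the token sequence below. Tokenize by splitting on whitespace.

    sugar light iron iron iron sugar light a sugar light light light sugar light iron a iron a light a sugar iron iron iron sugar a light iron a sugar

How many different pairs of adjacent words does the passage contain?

30 tokens → 29 bigram windows in total.
Repeated bigrams (each contributes count−1 duplicates):
  iron iron: 4
  sugar light: 4
  a sugar: 3
  iron a: 3
  light iron: 3
  a light: 2
  iron sugar: 2
  light a: 2
  … (1 more repeated)
16 duplicate windows → 29 − 16 = 13 distinct.

13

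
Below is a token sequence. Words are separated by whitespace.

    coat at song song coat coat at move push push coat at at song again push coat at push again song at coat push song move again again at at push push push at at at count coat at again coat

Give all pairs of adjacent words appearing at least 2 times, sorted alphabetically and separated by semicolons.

at at; at push; at song; coat at; push coat; push push

Bigram counts meeting the condition (at least 2 times):
  at at: 4
  at push: 2
  at song: 2
  coat at: 5
  push coat: 2
  push push: 3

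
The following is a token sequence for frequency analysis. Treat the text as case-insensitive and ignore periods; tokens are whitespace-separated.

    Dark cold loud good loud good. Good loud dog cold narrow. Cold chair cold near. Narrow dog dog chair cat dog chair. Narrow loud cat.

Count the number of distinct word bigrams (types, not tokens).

21

25 tokens → 24 bigram windows in total.
Repeated bigrams (each contributes count−1 duplicates):
  dog chair: 2
  good loud: 2
  loud good: 2
3 duplicate windows → 24 − 3 = 21 distinct.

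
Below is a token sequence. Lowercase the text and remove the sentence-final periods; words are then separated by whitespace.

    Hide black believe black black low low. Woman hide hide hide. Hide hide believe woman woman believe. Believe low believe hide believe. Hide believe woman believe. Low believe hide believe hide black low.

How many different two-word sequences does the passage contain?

17

33 tokens → 32 bigram windows in total.
Repeated bigrams (each contributes count−1 duplicates):
  believe hide: 4
  hide believe: 4
  hide hide: 4
  believe low: 2
  believe woman: 2
  black low: 2
  hide black: 2
  low believe: 2
  … (1 more repeated)
15 duplicate windows → 32 − 15 = 17 distinct.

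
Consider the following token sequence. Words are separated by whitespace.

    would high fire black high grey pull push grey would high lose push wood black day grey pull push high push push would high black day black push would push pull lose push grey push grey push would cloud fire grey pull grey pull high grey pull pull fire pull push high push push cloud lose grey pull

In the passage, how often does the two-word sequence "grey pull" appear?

Scanning the 57 overlapping bigram windows for "grey pull":
  position 6–7: grey pull
  position 17–18: grey pull
  position 41–42: grey pull
  position 43–44: grey pull
  position 46–47: grey pull
  position 57–58: grey pull

6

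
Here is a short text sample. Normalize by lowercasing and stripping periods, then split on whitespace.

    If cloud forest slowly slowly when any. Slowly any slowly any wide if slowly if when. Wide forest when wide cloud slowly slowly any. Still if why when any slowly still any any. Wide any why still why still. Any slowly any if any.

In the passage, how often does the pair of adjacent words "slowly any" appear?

4

Scanning the 43 overlapping bigram windows for "slowly any":
  position 8–9: slowly any
  position 10–11: slowly any
  position 23–24: slowly any
  position 41–42: slowly any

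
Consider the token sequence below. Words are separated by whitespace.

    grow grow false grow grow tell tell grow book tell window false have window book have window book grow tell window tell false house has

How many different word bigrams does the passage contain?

19

25 tokens → 24 bigram windows in total.
Repeated bigrams (each contributes count−1 duplicates):
  grow grow: 2
  grow tell: 2
  have window: 2
  tell window: 2
  window book: 2
5 duplicate windows → 24 − 5 = 19 distinct.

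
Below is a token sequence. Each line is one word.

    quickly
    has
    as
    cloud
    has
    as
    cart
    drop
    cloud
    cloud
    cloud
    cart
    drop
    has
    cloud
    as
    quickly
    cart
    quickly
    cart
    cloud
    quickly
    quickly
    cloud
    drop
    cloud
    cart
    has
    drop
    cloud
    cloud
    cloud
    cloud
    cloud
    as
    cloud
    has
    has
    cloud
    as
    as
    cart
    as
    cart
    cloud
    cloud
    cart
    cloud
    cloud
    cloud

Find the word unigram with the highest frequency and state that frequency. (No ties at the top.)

Unigram frequencies (highest first):
  cloud: 20
  cart: 8
  as: 7
  has: 6
  quickly: 5
  drop: 4

"cloud", 20 times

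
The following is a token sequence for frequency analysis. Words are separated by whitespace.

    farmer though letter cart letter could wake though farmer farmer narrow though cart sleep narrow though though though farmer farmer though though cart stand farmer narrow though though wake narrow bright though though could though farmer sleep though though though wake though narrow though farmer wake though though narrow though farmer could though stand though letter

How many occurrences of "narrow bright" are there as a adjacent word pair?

Scanning the 55 overlapping bigram windows for "narrow bright":
  position 30–31: narrow bright

1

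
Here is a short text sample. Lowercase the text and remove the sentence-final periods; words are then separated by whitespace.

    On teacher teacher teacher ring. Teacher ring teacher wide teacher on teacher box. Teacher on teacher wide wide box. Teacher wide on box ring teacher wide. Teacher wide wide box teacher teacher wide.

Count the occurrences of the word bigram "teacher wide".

Scanning the 32 overlapping bigram windows for "teacher wide":
  position 8–9: teacher wide
  position 16–17: teacher wide
  position 20–21: teacher wide
  position 25–26: teacher wide
  position 27–28: teacher wide
  position 32–33: teacher wide

6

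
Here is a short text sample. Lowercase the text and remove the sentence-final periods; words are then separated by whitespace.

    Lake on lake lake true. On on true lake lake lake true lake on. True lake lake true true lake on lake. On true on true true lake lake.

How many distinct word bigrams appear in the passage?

9

29 tokens → 28 bigram windows in total.
Repeated bigrams (each contributes count−1 duplicates):
  lake lake: 5
  true lake: 5
  lake on: 4
  on true: 4
  lake true: 3
  on lake: 2
  true on: 2
  true true: 2
19 duplicate windows → 28 − 19 = 9 distinct.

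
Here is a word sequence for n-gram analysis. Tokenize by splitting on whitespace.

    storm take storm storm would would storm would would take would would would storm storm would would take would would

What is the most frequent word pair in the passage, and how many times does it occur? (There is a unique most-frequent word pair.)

Bigram frequencies (highest first):
  would would: 6
  storm would: 3
  storm storm: 2
  would storm: 2
  would take: 2
  take would: 2
  … (2 more, each ≤ 1)

"would would", 6 times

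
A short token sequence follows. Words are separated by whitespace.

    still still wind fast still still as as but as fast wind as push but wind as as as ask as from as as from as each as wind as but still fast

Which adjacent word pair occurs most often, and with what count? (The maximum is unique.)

Bigram frequencies (highest first):
  as as: 4
  wind as: 3
  still still: 2
  as but: 2
  as from: 2
  from as: 2
  … (17 more, each ≤ 1)

"as as", 4 times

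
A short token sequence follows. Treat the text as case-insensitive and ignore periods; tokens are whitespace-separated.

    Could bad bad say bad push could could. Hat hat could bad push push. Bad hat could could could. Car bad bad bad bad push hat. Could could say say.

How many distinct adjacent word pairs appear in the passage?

18

30 tokens → 29 bigram windows in total.
Repeated bigrams (each contributes count−1 duplicates):
  bad bad: 4
  could could: 4
  bad push: 3
  hat could: 3
  could bad: 2
11 duplicate windows → 29 − 11 = 18 distinct.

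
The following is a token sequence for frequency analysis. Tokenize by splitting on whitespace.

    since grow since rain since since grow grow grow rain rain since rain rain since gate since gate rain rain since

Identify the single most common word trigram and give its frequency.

"rain rain since", 3 times

Trigram frequencies (highest first):
  rain rain since: 3
  since grow since: 1
  grow since rain: 1
  since rain since: 1
  rain since since: 1
  since since grow: 1
  … (11 more, each ≤ 1)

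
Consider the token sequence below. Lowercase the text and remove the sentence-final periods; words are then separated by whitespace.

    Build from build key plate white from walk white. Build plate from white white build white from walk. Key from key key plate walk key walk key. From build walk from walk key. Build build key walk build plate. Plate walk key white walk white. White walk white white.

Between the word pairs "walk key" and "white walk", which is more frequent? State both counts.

"walk key": 5 occurrences
"white walk": 2 occurrences

"walk key" (5 vs 2)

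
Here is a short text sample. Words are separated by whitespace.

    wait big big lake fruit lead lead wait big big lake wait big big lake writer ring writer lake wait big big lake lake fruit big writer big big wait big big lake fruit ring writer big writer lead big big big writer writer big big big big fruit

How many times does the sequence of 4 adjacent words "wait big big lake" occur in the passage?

5

Scanning the 46 overlapping 4-gram windows for "wait big big lake":
  position 1–4: wait big big lake
  position 8–11: wait big big lake
  position 12–15: wait big big lake
  position 20–23: wait big big lake
  position 30–33: wait big big lake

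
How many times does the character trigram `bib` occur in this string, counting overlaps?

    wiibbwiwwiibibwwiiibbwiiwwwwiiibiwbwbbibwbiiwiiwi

2

Sliding a length-3 window over the 49 characters (47 positions):
  position 12–14: bib
  position 38–40: bib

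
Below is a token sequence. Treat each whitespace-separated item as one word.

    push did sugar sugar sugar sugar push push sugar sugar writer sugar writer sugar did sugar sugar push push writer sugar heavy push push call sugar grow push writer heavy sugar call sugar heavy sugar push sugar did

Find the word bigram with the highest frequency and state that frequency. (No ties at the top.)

Bigram frequencies (highest first):
  sugar sugar: 5
  sugar push: 3
  push push: 3
  writer sugar: 3
  did sugar: 2
  push sugar: 2
  … (13 more, each ≤ 2)

"sugar sugar", 5 times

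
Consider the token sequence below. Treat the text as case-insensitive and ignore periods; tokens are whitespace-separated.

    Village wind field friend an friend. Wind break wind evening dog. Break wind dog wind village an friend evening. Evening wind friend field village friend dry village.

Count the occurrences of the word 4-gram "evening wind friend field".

1

Scanning the 24 overlapping 4-gram windows for "evening wind friend field":
  position 20–23: evening wind friend field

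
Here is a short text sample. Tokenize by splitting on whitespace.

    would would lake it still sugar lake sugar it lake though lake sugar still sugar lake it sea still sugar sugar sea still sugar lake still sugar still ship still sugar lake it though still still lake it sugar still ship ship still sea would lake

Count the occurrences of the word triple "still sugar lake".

4

Scanning the 44 overlapping trigram windows for "still sugar lake":
  position 5–7: still sugar lake
  position 14–16: still sugar lake
  position 23–25: still sugar lake
  position 30–32: still sugar lake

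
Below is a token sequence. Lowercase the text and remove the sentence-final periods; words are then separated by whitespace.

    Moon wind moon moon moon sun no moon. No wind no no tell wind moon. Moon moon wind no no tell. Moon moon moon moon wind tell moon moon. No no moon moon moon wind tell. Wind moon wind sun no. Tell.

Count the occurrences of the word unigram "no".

Scanning the 42 tokens for "no":
  position 7: no
  position 9: no
  position 11: no
  position 12: no
  position 19: no
  position 20: no
  position 30: no
  position 31: no
  position 41: no

9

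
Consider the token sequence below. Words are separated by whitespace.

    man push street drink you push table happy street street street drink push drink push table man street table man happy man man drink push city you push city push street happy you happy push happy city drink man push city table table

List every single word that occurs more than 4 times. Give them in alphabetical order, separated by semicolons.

drink; happy; man; push; street; table

Unigram counts meeting the condition (more than 4 times):
  drink: 5
  happy: 5
  man: 6
  push: 9
  street: 6
  table: 5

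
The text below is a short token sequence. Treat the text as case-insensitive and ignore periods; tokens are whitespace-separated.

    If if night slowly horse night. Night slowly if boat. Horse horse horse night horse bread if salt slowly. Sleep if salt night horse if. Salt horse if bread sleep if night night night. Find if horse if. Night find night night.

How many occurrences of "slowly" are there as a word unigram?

3

Scanning the 42 tokens for "slowly":
  position 4: slowly
  position 8: slowly
  position 19: slowly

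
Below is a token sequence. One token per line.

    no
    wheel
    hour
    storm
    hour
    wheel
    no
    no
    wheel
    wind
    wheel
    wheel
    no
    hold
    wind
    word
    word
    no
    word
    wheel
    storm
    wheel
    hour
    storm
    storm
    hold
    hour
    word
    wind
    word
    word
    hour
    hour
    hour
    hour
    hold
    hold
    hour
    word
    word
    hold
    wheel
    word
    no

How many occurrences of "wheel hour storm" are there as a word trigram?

Scanning the 42 overlapping trigram windows for "wheel hour storm":
  position 2–4: wheel hour storm
  position 22–24: wheel hour storm

2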